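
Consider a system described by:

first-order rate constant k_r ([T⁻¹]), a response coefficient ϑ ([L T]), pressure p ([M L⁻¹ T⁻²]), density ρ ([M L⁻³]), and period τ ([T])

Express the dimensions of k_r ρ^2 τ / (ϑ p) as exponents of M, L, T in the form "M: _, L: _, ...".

Collect each base-dimension exponent across the product:
  M: (0) − (0) − (1) + 2·(1) + (0) = 1
  L: (0) − (1) − (-1) + 2·(-3) + (0) = -6
  T: (-1) − (1) − (-2) + 2·(0) + (1) = 1
So the dimensions are [M L⁻⁶ T].

M: 1, L: -6, T: 1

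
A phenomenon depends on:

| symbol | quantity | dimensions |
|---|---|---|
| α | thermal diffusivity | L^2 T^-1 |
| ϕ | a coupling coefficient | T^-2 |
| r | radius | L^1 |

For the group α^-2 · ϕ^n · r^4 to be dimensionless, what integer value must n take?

Balance the T exponent: (-2)·n from ϕ, plus −2·(-1) + 4·(0) = 2 from the rest, must sum to zero.
-2n + 2 = 0, so n = 1.

1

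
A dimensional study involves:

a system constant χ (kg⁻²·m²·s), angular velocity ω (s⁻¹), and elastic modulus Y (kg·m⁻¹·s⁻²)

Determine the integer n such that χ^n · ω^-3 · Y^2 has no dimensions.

1

Balance the M exponent: (-2)·n from χ, plus −3·(0) + 2·(1) = 2 from the rest, must sum to zero.
-2n + 2 = 0, so n = 1.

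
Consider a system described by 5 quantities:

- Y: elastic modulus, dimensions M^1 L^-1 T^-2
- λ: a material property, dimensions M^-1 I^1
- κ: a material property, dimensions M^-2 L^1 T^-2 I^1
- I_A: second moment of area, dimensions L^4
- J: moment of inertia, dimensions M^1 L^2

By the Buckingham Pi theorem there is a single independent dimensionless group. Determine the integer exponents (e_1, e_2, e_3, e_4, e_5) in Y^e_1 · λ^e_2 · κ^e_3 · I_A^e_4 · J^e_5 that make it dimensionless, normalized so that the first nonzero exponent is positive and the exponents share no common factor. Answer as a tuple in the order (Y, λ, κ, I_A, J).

M: e_1·(1) + e_2·(-1) + e_3·(-2) + e_4·(0) + e_5·(1) = 0
L: e_1·(-1) + e_2·(0) + e_3·(1) + e_4·(4) + e_5·(2) = 0
T: e_1·(-2) + e_2·(0) + e_3·(-2) + e_4·(0) + e_5·(0) = 0
I: e_1·(0) + e_2·(1) + e_3·(1) + e_4·(0) + e_5·(0) = 0
Solving this homogeneous linear system for the smallest-integer solution (first nonzero entry positive) gives (2, 2, -2, 3, -4).

(2, 2, -2, 3, -4)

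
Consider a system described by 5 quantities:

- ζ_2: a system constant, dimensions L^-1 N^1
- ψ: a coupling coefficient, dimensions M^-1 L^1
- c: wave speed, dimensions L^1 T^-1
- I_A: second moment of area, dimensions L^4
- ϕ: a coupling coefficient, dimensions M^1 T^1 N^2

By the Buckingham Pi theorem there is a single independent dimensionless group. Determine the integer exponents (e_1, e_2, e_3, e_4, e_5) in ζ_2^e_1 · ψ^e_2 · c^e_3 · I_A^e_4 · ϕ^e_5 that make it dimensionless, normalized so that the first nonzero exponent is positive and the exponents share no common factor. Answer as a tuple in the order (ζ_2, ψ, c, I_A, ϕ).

(2, -1, -1, 1, -1)

M: e_1·(0) + e_2·(-1) + e_3·(0) + e_4·(0) + e_5·(1) = 0
L: e_1·(-1) + e_2·(1) + e_3·(1) + e_4·(4) + e_5·(0) = 0
T: e_1·(0) + e_2·(0) + e_3·(-1) + e_4·(0) + e_5·(1) = 0
N: e_1·(1) + e_2·(0) + e_3·(0) + e_4·(0) + e_5·(2) = 0
Solving this homogeneous linear system for the smallest-integer solution (first nonzero entry positive) gives (2, -1, -1, 1, -1).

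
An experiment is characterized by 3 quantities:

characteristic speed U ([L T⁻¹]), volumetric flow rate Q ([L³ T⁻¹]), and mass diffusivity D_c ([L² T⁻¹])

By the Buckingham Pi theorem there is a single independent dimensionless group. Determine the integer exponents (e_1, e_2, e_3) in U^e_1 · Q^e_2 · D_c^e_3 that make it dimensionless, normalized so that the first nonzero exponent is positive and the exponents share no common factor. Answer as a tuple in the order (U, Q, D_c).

(1, 1, -2)

L: e_1·(1) + e_2·(3) + e_3·(2) = 0
T: e_1·(-1) + e_2·(-1) + e_3·(-1) = 0
Solving this homogeneous linear system for the smallest-integer solution (first nonzero entry positive) gives (1, 1, -2).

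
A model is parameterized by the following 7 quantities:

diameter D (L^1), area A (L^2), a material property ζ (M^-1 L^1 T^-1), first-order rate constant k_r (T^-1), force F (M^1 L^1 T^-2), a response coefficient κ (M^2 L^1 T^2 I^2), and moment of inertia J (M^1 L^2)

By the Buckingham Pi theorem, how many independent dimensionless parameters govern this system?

There are 7 variables and 4 base dimensions (M, L, T, I).
The dimension matrix has rank 4.
Independent dimensionless groups: 7 − 4 = 3.

3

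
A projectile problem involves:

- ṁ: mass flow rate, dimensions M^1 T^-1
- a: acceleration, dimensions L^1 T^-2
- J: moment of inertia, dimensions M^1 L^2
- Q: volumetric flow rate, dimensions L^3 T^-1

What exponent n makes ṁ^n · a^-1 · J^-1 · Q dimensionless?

Balance the M exponent: (1)·n from ṁ, plus −(0) − (1) + (0) = -1 from the rest, must sum to zero.
n − 1 = 0, so n = 1.

1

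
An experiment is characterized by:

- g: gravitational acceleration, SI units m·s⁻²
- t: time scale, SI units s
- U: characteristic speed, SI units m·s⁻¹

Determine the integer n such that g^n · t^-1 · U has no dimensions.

-1

Balance the L exponent: (1)·n from g, plus −(0) + (1) = 1 from the rest, must sum to zero.
n + 1 = 0, so n = -1.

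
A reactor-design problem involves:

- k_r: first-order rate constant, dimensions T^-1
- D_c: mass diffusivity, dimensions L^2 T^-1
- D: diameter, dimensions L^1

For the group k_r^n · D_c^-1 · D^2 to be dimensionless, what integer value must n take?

Balance the T exponent: (-1)·n from k_r, plus −(-1) + 2·(0) = 1 from the rest, must sum to zero.
−n + 1 = 0, so n = 1.

1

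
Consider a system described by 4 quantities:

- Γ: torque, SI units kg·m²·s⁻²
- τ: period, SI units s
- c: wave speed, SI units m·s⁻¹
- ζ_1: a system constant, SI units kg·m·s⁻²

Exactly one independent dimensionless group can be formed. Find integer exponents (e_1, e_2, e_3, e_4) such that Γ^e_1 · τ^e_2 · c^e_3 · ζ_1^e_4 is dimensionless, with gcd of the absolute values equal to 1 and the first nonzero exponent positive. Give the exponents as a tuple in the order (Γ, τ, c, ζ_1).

M: e_1·(1) + e_2·(0) + e_3·(0) + e_4·(1) = 0
L: e_1·(2) + e_2·(0) + e_3·(1) + e_4·(1) = 0
T: e_1·(-2) + e_2·(1) + e_3·(-1) + e_4·(-2) = 0
Solving this homogeneous linear system for the smallest-integer solution (first nonzero entry positive) gives (1, -1, -1, -1).

(1, -1, -1, -1)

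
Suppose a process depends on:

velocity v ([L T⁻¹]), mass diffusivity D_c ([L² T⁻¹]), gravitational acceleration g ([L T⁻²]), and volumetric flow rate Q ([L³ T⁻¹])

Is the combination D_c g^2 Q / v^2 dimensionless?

no

Sum the exponent of each base dimension across the product:
  L: −2·[v]_L + [D_c]_L + 2·[g]_L + [Q]_L = −2·(1) + (2) + 2·(1) + (3) = 5
  T: −2·[v]_T + [D_c]_T + 2·[g]_T + [Q]_T = −2·(-1) + (-1) + 2·(-2) + (-1) = -4
Net dimensions [L⁵ T⁻⁴] ≠ [1] — not dimensionless.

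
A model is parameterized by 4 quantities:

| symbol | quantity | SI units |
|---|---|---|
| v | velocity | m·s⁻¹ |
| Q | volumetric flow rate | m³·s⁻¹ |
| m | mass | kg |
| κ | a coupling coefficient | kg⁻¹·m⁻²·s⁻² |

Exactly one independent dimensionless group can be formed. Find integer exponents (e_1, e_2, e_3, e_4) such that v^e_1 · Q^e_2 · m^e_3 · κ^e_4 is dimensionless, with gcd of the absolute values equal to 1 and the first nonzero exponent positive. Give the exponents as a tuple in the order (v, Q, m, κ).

M: e_1·(0) + e_2·(0) + e_3·(1) + e_4·(-1) = 0
L: e_1·(1) + e_2·(3) + e_3·(0) + e_4·(-2) = 0
T: e_1·(-1) + e_2·(-1) + e_3·(0) + e_4·(-2) = 0
Solving this homogeneous linear system for the smallest-integer solution (first nonzero entry positive) gives (4, -2, -1, -1).

(4, -2, -1, -1)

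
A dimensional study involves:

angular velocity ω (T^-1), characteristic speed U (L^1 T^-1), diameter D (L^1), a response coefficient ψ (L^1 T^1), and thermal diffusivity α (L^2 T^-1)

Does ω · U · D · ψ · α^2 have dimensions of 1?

no

Sum the exponent of each base dimension across the product:
  L: [ω]_L + [U]_L + [D]_L + [ψ]_L + 2·[α]_L = (0) + (1) + (1) + (1) + 2·(2) = 7
  T: [ω]_T + [U]_T + [D]_T + [ψ]_T + 2·[α]_T = (-1) + (-1) + (0) + (1) + 2·(-1) = -3
Net dimensions [L⁷ T⁻³] ≠ [1] — not dimensionless.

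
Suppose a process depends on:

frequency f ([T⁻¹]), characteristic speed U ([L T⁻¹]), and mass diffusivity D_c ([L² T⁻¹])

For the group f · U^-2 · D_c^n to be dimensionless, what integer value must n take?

1

Balance the L exponent: (2)·n from D_c, plus (0) − 2·(1) = -2 from the rest, must sum to zero.
2n − 2 = 0, so n = 1.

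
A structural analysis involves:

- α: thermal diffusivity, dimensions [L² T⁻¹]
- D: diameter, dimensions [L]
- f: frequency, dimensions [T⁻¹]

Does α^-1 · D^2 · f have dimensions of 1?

Sum the exponent of each base dimension across the product:
  L: −[α]_L + 2·[D]_L + [f]_L = −(2) + 2·(1) + (0) = 0
  T: −[α]_T + 2·[D]_T + [f]_T = −(-1) + 2·(0) + (-1) = 0
All base exponents vanish — dimensionless.

yes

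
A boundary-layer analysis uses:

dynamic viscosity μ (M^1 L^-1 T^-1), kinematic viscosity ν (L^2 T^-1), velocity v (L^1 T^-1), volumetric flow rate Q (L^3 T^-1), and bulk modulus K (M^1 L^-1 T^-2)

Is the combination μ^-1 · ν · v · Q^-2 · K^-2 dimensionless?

no

Sum the exponent of each base dimension across the product:
  M: −[μ]_M + [ν]_M + [v]_M − 2·[Q]_M − 2·[K]_M = −(1) + (0) + (0) − 2·(0) − 2·(1) = -3
  L: −[μ]_L + [ν]_L + [v]_L − 2·[Q]_L − 2·[K]_L = −(-1) + (2) + (1) − 2·(3) − 2·(-1) = 0
  T: −[μ]_T + [ν]_T + [v]_T − 2·[Q]_T − 2·[K]_T = −(-1) + (-1) + (-1) − 2·(-1) − 2·(-2) = 5
Net dimensions [M⁻³ T⁵] ≠ [1] — not dimensionless.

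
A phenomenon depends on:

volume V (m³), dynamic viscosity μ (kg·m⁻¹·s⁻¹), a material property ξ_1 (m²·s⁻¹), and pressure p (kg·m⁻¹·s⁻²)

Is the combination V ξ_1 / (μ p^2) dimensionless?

no

Sum the exponent of each base dimension across the product:
  M: [V]_M − [μ]_M + [ξ_1]_M − 2·[p]_M = (0) − (1) + (0) − 2·(1) = -3
  L: [V]_L − [μ]_L + [ξ_1]_L − 2·[p]_L = (3) − (-1) + (2) − 2·(-1) = 8
  T: [V]_T − [μ]_T + [ξ_1]_T − 2·[p]_T = (0) − (-1) + (-1) − 2·(-2) = 4
Net dimensions [M⁻³ L⁸ T⁴] ≠ [1] — not dimensionless.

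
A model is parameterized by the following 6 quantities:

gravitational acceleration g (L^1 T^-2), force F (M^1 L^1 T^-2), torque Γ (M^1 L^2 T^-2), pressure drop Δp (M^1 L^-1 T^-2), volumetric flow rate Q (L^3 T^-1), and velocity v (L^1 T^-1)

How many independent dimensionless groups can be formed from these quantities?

3

There are 6 variables and 3 base dimensions (M, L, T).
The dimension matrix has rank 3.
Independent dimensionless groups: 6 − 3 = 3.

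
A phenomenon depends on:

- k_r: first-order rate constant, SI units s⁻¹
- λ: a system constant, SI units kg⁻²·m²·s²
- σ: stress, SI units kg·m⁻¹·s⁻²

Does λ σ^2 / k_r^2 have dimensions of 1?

yes

Sum the exponent of each base dimension across the product:
  M: −2·[k_r]_M + [λ]_M + 2·[σ]_M = −2·(0) + (-2) + 2·(1) = 0
  L: −2·[k_r]_L + [λ]_L + 2·[σ]_L = −2·(0) + (2) + 2·(-1) = 0
  T: −2·[k_r]_T + [λ]_T + 2·[σ]_T = −2·(-1) + (2) + 2·(-2) = 0
All base exponents vanish — dimensionless.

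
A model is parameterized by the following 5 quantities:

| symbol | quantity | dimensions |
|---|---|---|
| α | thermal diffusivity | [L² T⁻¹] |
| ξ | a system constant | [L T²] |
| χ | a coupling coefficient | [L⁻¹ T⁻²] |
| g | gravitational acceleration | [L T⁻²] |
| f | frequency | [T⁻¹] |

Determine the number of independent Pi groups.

There are 5 variables and 2 base dimensions (L, T).
The dimension matrix has rank 2.
Independent dimensionless groups: 5 − 2 = 3.

3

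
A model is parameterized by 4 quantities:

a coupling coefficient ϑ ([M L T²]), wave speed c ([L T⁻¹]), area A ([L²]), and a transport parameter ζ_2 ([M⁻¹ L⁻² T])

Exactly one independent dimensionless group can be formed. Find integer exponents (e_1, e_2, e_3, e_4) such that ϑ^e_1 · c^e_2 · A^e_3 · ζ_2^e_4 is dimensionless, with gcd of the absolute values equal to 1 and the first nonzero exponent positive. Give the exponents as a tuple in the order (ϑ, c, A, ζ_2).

(1, 3, -1, 1)

M: e_1·(1) + e_2·(0) + e_3·(0) + e_4·(-1) = 0
L: e_1·(1) + e_2·(1) + e_3·(2) + e_4·(-2) = 0
T: e_1·(2) + e_2·(-1) + e_3·(0) + e_4·(1) = 0
Solving this homogeneous linear system for the smallest-integer solution (first nonzero entry positive) gives (1, 3, -1, 1).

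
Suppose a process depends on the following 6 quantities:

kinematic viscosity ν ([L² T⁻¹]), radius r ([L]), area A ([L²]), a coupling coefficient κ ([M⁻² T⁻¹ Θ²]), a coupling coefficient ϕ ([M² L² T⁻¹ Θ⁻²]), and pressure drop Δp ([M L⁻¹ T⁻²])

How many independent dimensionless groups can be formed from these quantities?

2

There are 6 variables and 4 base dimensions (M, L, T, Θ).
The dimension matrix has rank 4.
Independent dimensionless groups: 6 − 4 = 2.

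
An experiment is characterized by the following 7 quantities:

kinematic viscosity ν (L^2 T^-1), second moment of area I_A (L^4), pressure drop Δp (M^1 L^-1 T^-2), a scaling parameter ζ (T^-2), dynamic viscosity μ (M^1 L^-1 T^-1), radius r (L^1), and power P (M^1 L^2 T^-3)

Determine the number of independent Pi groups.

4

There are 7 variables and 3 base dimensions (M, L, T).
The dimension matrix has rank 3.
Independent dimensionless groups: 7 − 3 = 4.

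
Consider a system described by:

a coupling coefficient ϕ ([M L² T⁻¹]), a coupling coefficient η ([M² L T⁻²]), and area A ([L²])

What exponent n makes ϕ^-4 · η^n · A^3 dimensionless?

Balance the M exponent: (2)·n from η, plus −4·(1) + 3·(0) = -4 from the rest, must sum to zero.
2n − 4 = 0, so n = 2.

2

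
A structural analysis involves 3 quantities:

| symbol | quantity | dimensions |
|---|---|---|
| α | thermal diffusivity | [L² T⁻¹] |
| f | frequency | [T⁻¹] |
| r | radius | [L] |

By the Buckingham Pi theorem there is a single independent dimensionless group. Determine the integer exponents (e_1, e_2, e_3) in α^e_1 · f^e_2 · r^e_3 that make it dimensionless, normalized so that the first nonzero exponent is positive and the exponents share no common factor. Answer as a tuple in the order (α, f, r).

L: e_1·(2) + e_2·(0) + e_3·(1) = 0
T: e_1·(-1) + e_2·(-1) + e_3·(0) = 0
Solving this homogeneous linear system for the smallest-integer solution (first nonzero entry positive) gives (1, -1, -2).

(1, -1, -2)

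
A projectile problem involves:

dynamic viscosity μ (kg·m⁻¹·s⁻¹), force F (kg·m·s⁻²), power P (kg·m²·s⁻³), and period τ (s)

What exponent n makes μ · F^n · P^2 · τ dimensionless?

Balance the M exponent: (1)·n from F, plus (1) + 2·(1) + (0) = 3 from the rest, must sum to zero.
n + 3 = 0, so n = -3.

-3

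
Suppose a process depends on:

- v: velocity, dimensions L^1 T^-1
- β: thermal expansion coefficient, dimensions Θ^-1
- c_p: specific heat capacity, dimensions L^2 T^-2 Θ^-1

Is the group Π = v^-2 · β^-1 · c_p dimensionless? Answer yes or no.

yes

Sum the exponent of each base dimension across the product:
  M: −2·[v]_M − [β]_M + [c_p]_M = −2·(0) − (0) + (0) = 0
  L: −2·[v]_L − [β]_L + [c_p]_L = −2·(1) − (0) + (2) = 0
  T: −2·[v]_T − [β]_T + [c_p]_T = −2·(-1) − (0) + (-2) = 0
  Θ: −2·[v]_Θ − [β]_Θ + [c_p]_Θ = −2·(0) − (-1) + (-1) = 0
All base exponents vanish — dimensionless.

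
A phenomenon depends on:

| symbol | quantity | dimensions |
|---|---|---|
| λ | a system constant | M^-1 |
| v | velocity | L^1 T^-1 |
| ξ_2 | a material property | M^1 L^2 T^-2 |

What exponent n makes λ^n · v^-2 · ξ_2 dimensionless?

1

Balance the M exponent: (-1)·n from λ, plus −2·(0) + (1) = 1 from the rest, must sum to zero.
−n + 1 = 0, so n = 1.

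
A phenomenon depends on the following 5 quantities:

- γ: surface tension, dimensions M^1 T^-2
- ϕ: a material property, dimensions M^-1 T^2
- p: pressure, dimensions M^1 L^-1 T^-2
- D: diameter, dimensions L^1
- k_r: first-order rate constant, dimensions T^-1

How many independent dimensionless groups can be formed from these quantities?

2

There are 5 variables and 3 base dimensions (M, L, T).
The dimension matrix has rank 3.
Independent dimensionless groups: 5 − 3 = 2.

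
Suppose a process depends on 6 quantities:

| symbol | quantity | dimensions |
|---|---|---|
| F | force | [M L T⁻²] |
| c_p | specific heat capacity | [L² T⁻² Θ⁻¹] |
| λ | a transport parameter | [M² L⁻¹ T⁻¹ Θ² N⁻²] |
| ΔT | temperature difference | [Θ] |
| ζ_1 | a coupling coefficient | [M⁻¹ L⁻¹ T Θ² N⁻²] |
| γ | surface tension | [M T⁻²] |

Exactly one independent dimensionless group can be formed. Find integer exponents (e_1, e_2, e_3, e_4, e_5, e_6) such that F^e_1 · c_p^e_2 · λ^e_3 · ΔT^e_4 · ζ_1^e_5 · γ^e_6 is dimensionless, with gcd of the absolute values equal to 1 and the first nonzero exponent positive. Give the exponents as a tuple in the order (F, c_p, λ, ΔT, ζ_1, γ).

M: e_1·(1) + e_2·(0) + e_3·(2) + e_4·(0) + e_5·(-1) + e_6·(1) = 0
L: e_1·(1) + e_2·(2) + e_3·(-1) + e_4·(0) + e_5·(-1) + e_6·(0) = 0
T: e_1·(-2) + e_2·(-2) + e_3·(-1) + e_4·(0) + e_5·(1) + e_6·(-2) = 0
Θ: e_1·(0) + e_2·(-1) + e_3·(2) + e_4·(1) + e_5·(2) + e_6·(0) = 0
N: e_1·(0) + e_2·(0) + e_3·(-2) + e_4·(0) + e_5·(-2) + e_6·(0) = 0
Solving this homogeneous linear system for the smallest-integer solution (first nonzero entry positive) gives (4, -2, -1, -2, 1, -1).

(4, -2, -1, -2, 1, -1)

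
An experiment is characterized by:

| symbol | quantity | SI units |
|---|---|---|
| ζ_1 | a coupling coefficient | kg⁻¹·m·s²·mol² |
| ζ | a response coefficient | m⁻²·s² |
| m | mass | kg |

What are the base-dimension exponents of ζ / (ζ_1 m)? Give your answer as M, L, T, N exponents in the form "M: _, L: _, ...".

M: 0, L: -3, T: 0, N: -2

Collect each base-dimension exponent across the product:
  M: −(-1) + (0) − (1) = 0
  L: −(1) + (-2) − (0) = -3
  T: −(2) + (2) − (0) = 0
  N: −(2) + (0) − (0) = -2
So the dimensions are [L⁻³ N⁻²].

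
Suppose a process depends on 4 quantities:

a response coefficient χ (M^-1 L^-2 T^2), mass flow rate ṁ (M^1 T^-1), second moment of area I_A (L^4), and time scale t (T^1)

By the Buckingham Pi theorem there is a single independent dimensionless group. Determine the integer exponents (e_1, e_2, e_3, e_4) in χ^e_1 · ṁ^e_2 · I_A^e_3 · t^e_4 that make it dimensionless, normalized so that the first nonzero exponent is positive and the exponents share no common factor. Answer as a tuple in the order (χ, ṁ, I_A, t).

M: e_1·(-1) + e_2·(1) + e_3·(0) + e_4·(0) = 0
L: e_1·(-2) + e_2·(0) + e_3·(4) + e_4·(0) = 0
T: e_1·(2) + e_2·(-1) + e_3·(0) + e_4·(1) = 0
Solving this homogeneous linear system for the smallest-integer solution (first nonzero entry positive) gives (2, 2, 1, -2).

(2, 2, 1, -2)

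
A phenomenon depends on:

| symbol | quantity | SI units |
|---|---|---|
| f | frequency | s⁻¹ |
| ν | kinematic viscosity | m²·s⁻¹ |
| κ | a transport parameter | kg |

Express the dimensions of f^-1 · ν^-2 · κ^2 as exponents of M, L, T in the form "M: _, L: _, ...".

Collect each base-dimension exponent across the product:
  M: −(0) − 2·(0) + 2·(1) = 2
  L: −(0) − 2·(2) + 2·(0) = -4
  T: −(-1) − 2·(-1) + 2·(0) = 3
So the dimensions are [M² L⁻⁴ T³].

M: 2, L: -4, T: 3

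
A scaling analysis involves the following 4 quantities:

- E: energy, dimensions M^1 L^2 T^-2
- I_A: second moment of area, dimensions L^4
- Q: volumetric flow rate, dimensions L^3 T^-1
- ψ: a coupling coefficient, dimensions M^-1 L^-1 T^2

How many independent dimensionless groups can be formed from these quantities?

1

There are 4 variables and 3 base dimensions (M, L, T).
The dimension matrix has rank 3.
Independent dimensionless groups: 4 − 3 = 1.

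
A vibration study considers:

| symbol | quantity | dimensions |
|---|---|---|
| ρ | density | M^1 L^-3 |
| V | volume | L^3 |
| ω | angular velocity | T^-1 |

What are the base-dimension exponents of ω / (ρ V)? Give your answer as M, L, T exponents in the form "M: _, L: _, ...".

Collect each base-dimension exponent across the product:
  M: −(1) − (0) + (0) = -1
  L: −(-3) − (3) + (0) = 0
  T: −(0) − (0) + (-1) = -1
So the dimensions are [M⁻¹ T⁻¹].

M: -1, L: 0, T: -1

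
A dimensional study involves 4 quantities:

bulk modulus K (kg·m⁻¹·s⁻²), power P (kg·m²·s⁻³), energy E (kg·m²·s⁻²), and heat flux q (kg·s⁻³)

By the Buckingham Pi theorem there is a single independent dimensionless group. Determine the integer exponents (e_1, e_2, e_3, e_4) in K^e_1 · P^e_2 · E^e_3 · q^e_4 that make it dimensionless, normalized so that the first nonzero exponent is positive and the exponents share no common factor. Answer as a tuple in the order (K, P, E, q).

M: e_1·(1) + e_2·(1) + e_3·(1) + e_4·(1) = 0
L: e_1·(-1) + e_2·(2) + e_3·(2) + e_4·(0) = 0
T: e_1·(-2) + e_2·(-3) + e_3·(-2) + e_4·(-3) = 0
Solving this homogeneous linear system for the smallest-integer solution (first nonzero entry positive) gives (2, 3, -2, -3).

(2, 3, -2, -3)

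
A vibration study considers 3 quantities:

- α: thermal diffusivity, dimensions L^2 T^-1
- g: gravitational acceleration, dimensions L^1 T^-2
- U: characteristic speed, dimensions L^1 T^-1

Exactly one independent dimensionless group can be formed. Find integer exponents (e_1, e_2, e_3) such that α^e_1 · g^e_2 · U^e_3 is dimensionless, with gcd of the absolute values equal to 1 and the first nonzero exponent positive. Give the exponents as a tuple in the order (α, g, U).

L: e_1·(2) + e_2·(1) + e_3·(1) = 0
T: e_1·(-1) + e_2·(-2) + e_3·(-1) = 0
Solving this homogeneous linear system for the smallest-integer solution (first nonzero entry positive) gives (1, 1, -3).

(1, 1, -3)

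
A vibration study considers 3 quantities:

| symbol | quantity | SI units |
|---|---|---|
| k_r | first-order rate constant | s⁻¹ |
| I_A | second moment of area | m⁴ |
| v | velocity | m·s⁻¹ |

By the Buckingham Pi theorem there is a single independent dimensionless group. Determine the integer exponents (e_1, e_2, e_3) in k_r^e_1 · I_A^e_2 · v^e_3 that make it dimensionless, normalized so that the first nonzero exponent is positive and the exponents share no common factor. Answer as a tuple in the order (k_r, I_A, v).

L: e_1·(0) + e_2·(4) + e_3·(1) = 0
T: e_1·(-1) + e_2·(0) + e_3·(-1) = 0
Solving this homogeneous linear system for the smallest-integer solution (first nonzero entry positive) gives (4, 1, -4).

(4, 1, -4)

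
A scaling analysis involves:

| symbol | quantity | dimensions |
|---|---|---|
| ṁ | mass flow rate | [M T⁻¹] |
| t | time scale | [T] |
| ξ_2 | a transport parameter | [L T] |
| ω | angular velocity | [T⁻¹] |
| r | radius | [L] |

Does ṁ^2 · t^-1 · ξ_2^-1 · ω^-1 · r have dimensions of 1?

no

Sum the exponent of each base dimension across the product:
  M: 2·[ṁ]_M − [t]_M − [ξ_2]_M − [ω]_M + [r]_M = 2·(1) − (0) − (0) − (0) + (0) = 2
  L: 2·[ṁ]_L − [t]_L − [ξ_2]_L − [ω]_L + [r]_L = 2·(0) − (0) − (1) − (0) + (1) = 0
  T: 2·[ṁ]_T − [t]_T − [ξ_2]_T − [ω]_T + [r]_T = 2·(-1) − (1) − (1) − (-1) + (0) = -3
Net dimensions [M² T⁻³] ≠ [1] — not dimensionless.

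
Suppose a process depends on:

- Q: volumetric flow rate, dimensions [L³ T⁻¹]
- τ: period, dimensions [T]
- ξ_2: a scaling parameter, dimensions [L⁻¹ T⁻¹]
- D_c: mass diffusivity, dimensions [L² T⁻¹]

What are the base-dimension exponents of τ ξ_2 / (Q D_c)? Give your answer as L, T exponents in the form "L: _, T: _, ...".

Collect each base-dimension exponent across the product:
  L: −(3) + (0) + (-1) − (2) = -6
  T: −(-1) + (1) + (-1) − (-1) = 2
So the dimensions are [L⁻⁶ T²].

L: -6, T: 2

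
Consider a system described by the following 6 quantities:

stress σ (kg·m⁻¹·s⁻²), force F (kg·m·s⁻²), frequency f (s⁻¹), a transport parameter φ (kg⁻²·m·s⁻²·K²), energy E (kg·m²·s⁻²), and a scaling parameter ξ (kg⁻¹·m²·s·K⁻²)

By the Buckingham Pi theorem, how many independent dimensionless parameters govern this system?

There are 6 variables and 4 base dimensions (M, L, T, Θ).
The dimension matrix has rank 4.
Independent dimensionless groups: 6 − 4 = 2.

2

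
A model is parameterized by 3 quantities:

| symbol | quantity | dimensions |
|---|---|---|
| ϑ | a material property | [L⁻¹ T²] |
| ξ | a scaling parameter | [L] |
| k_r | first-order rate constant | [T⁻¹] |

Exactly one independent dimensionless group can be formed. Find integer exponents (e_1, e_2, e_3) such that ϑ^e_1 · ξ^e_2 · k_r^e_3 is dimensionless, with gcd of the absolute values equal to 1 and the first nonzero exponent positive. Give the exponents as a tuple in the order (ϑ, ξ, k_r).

L: e_1·(-1) + e_2·(1) + e_3·(0) = 0
T: e_1·(2) + e_2·(0) + e_3·(-1) = 0
Solving this homogeneous linear system for the smallest-integer solution (first nonzero entry positive) gives (1, 1, 2).

(1, 1, 2)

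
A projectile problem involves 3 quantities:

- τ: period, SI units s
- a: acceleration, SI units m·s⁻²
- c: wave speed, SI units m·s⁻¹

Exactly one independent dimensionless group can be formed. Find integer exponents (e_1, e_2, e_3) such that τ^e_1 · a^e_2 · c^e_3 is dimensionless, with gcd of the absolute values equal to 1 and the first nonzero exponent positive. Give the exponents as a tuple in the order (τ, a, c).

L: e_1·(0) + e_2·(1) + e_3·(1) = 0
T: e_1·(1) + e_2·(-2) + e_3·(-1) = 0
Solving this homogeneous linear system for the smallest-integer solution (first nonzero entry positive) gives (1, 1, -1).

(1, 1, -1)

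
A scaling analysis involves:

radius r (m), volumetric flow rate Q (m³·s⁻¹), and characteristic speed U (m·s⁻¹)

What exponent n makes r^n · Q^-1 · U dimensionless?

2

Balance the L exponent: (1)·n from r, plus −(3) + (1) = -2 from the rest, must sum to zero.
n − 2 = 0, so n = 2.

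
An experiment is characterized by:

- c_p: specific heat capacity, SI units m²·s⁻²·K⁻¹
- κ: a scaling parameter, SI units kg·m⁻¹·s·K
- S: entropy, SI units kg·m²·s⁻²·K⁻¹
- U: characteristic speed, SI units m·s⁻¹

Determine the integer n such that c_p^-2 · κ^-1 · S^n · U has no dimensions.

Balance the M exponent: (1)·n from S, plus −2·(0) − (1) + (0) = -1 from the rest, must sum to zero.
n − 1 = 0, so n = 1.

1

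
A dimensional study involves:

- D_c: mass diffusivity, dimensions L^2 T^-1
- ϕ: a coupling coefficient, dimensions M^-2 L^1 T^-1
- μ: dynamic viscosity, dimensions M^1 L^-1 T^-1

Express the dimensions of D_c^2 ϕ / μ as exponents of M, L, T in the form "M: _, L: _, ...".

Collect each base-dimension exponent across the product:
  M: 2·(0) + (-2) − (1) = -3
  L: 2·(2) + (1) − (-1) = 6
  T: 2·(-1) + (-1) − (-1) = -2
So the dimensions are [M⁻³ L⁶ T⁻²].

M: -3, L: 6, T: -2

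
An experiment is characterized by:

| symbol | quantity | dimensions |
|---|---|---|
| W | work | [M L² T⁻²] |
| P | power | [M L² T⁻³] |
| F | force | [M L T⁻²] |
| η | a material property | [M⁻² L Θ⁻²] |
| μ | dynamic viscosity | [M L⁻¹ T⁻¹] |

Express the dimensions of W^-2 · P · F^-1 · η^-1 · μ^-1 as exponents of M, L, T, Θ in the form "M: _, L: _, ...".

M: -1, L: -3, T: 4, Θ: 2

Collect each base-dimension exponent across the product:
  M: −2·(1) + (1) − (1) − (-2) − (1) = -1
  L: −2·(2) + (2) − (1) − (1) − (-1) = -3
  T: −2·(-2) + (-3) − (-2) − (0) − (-1) = 4
  Θ: −2·(0) + (0) − (0) − (-2) − (0) = 2
So the dimensions are [M⁻¹ L⁻³ T⁴ Θ²].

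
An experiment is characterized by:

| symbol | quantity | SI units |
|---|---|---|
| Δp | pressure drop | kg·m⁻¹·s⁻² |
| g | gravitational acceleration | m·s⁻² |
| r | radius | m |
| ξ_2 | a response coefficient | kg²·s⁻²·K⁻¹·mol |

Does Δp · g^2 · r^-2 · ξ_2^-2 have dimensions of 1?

no

Sum the exponent of each base dimension across the product:
  M: [Δp]_M + 2·[g]_M − 2·[r]_M − 2·[ξ_2]_M = (1) + 2·(0) − 2·(0) − 2·(2) = -3
  L: [Δp]_L + 2·[g]_L − 2·[r]_L − 2·[ξ_2]_L = (-1) + 2·(1) − 2·(1) − 2·(0) = -1
  T: [Δp]_T + 2·[g]_T − 2·[r]_T − 2·[ξ_2]_T = (-2) + 2·(-2) − 2·(0) − 2·(-2) = -2
  Θ: [Δp]_Θ + 2·[g]_Θ − 2·[r]_Θ − 2·[ξ_2]_Θ = (0) + 2·(0) − 2·(0) − 2·(-1) = 2
  N: [Δp]_N + 2·[g]_N − 2·[r]_N − 2·[ξ_2]_N = (0) + 2·(0) − 2·(0) − 2·(1) = -2
Net dimensions [M⁻³ L⁻¹ T⁻² Θ² N⁻²] ≠ [1] — not dimensionless.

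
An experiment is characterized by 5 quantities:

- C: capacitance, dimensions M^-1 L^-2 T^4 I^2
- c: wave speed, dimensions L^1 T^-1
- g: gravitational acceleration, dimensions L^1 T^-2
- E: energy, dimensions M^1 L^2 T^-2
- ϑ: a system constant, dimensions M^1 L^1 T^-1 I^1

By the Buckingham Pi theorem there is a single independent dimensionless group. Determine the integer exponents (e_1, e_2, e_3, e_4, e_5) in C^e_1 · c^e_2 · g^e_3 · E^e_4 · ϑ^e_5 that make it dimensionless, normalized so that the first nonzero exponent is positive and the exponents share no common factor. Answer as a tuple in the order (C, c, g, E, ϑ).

(1, -4, 2, 3, -2)

M: e_1·(-1) + e_2·(0) + e_3·(0) + e_4·(1) + e_5·(1) = 0
L: e_1·(-2) + e_2·(1) + e_3·(1) + e_4·(2) + e_5·(1) = 0
T: e_1·(4) + e_2·(-1) + e_3·(-2) + e_4·(-2) + e_5·(-1) = 0
I: e_1·(2) + e_2·(0) + e_3·(0) + e_4·(0) + e_5·(1) = 0
Solving this homogeneous linear system for the smallest-integer solution (first nonzero entry positive) gives (1, -4, 2, 3, -2).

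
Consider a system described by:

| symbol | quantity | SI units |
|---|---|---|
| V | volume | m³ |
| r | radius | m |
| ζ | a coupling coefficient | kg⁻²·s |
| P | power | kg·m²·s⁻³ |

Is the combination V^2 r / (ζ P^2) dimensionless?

no

Sum the exponent of each base dimension across the product:
  M: 2·[V]_M + [r]_M − [ζ]_M − 2·[P]_M = 2·(0) + (0) − (-2) − 2·(1) = 0
  L: 2·[V]_L + [r]_L − [ζ]_L − 2·[P]_L = 2·(3) + (1) − (0) − 2·(2) = 3
  T: 2·[V]_T + [r]_T − [ζ]_T − 2·[P]_T = 2·(0) + (0) − (1) − 2·(-3) = 5
Net dimensions [L³ T⁵] ≠ [1] — not dimensionless.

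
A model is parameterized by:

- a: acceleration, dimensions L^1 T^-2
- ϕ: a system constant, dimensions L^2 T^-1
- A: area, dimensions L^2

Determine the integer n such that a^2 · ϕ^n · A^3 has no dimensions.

Balance the L exponent: (2)·n from ϕ, plus 2·(1) + 3·(2) = 8 from the rest, must sum to zero.
2n + 8 = 0, so n = -4.

-4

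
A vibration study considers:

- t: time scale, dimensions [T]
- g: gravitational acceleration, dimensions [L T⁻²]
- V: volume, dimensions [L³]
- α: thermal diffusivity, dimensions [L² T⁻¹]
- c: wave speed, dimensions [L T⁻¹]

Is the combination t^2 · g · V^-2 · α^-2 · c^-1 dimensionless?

no

Sum the exponent of each base dimension across the product:
  L: 2·[t]_L + [g]_L − 2·[V]_L − 2·[α]_L − [c]_L = 2·(0) + (1) − 2·(3) − 2·(2) − (1) = -10
  T: 2·[t]_T + [g]_T − 2·[V]_T − 2·[α]_T − [c]_T = 2·(1) + (-2) − 2·(0) − 2·(-1) − (-1) = 3
Net dimensions [L⁻¹⁰ T³] ≠ [1] — not dimensionless.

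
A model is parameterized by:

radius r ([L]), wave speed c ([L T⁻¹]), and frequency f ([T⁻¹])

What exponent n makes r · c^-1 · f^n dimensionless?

Balance the T exponent: (-1)·n from f, plus (0) − (-1) = 1 from the rest, must sum to zero.
−n + 1 = 0, so n = 1.

1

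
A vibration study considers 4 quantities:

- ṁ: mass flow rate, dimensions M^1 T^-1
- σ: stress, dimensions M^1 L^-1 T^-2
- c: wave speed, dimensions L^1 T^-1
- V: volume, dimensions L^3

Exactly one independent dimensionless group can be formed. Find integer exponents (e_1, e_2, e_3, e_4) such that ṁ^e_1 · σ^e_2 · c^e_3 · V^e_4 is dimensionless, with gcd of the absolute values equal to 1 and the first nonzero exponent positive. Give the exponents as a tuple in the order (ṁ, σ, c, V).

M: e_1·(1) + e_2·(1) + e_3·(0) + e_4·(0) = 0
L: e_1·(0) + e_2·(-1) + e_3·(1) + e_4·(3) = 0
T: e_1·(-1) + e_2·(-2) + e_3·(-1) + e_4·(0) = 0
Solving this homogeneous linear system for the smallest-integer solution (first nonzero entry positive) gives (3, -3, 3, -2).

(3, -3, 3, -2)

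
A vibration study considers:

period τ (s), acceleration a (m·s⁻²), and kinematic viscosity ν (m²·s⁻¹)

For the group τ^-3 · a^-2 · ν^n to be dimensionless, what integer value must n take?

Balance the L exponent: (2)·n from ν, plus −3·(0) − 2·(1) = -2 from the rest, must sum to zero.
2n − 2 = 0, so n = 1.

1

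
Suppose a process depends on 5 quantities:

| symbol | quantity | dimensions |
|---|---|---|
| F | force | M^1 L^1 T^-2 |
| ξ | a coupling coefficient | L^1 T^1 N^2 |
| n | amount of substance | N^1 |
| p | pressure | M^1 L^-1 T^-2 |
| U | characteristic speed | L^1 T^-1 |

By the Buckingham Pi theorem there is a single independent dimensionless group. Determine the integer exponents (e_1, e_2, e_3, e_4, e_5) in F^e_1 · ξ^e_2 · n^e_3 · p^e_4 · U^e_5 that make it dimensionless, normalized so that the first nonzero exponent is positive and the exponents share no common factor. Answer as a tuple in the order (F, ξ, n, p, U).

(1, -1, 2, -1, -1)

M: e_1·(1) + e_2·(0) + e_3·(0) + e_4·(1) + e_5·(0) = 0
L: e_1·(1) + e_2·(1) + e_3·(0) + e_4·(-1) + e_5·(1) = 0
T: e_1·(-2) + e_2·(1) + e_3·(0) + e_4·(-2) + e_5·(-1) = 0
N: e_1·(0) + e_2·(2) + e_3·(1) + e_4·(0) + e_5·(0) = 0
Solving this homogeneous linear system for the smallest-integer solution (first nonzero entry positive) gives (1, -1, 2, -1, -1).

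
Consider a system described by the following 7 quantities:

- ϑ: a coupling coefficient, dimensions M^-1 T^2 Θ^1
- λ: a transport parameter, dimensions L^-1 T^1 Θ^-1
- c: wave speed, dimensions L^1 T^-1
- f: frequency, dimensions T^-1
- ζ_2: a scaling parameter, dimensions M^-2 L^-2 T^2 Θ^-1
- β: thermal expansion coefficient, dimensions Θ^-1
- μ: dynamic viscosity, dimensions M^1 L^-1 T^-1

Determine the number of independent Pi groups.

3

There are 7 variables and 4 base dimensions (M, L, T, Θ).
The dimension matrix has rank 4.
Independent dimensionless groups: 7 − 4 = 3.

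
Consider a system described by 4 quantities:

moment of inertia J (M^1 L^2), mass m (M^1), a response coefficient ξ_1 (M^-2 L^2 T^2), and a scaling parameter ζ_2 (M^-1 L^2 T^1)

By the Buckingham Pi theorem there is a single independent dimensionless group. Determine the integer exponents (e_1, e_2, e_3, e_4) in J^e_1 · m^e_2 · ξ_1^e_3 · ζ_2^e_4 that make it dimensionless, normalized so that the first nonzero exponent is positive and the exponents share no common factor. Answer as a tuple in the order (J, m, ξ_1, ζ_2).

(1, -1, 1, -2)

M: e_1·(1) + e_2·(1) + e_3·(-2) + e_4·(-1) = 0
L: e_1·(2) + e_2·(0) + e_3·(2) + e_4·(2) = 0
T: e_1·(0) + e_2·(0) + e_3·(2) + e_4·(1) = 0
Solving this homogeneous linear system for the smallest-integer solution (first nonzero entry positive) gives (1, -1, 1, -2).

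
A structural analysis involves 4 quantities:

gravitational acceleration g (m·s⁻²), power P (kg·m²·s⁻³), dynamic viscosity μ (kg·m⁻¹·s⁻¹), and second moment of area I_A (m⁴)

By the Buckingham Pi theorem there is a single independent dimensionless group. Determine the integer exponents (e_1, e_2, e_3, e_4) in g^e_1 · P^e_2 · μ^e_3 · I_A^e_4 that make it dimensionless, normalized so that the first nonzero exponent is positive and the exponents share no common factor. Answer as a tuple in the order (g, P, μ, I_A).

(2, -2, 2, 1)

M: e_1·(0) + e_2·(1) + e_3·(1) + e_4·(0) = 0
L: e_1·(1) + e_2·(2) + e_3·(-1) + e_4·(4) = 0
T: e_1·(-2) + e_2·(-3) + e_3·(-1) + e_4·(0) = 0
Solving this homogeneous linear system for the smallest-integer solution (first nonzero entry positive) gives (2, -2, 2, 1).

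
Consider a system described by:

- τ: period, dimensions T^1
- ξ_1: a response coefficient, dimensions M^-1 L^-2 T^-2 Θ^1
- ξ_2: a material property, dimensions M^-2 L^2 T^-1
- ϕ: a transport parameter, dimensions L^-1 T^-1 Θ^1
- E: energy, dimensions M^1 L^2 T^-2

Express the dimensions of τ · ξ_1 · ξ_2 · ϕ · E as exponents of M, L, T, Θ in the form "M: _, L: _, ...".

Collect each base-dimension exponent across the product:
  M: (0) + (-1) + (-2) + (0) + (1) = -2
  L: (0) + (-2) + (2) + (-1) + (2) = 1
  T: (1) + (-2) + (-1) + (-1) + (-2) = -5
  Θ: (0) + (1) + (0) + (1) + (0) = 2
So the dimensions are [M⁻² L T⁻⁵ Θ²].

M: -2, L: 1, T: -5, Θ: 2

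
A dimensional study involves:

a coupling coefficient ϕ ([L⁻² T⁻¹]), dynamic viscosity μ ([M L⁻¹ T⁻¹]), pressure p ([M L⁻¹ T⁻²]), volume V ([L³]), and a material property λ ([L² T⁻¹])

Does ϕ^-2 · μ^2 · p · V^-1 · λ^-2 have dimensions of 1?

no

Sum the exponent of each base dimension across the product:
  M: −2·[ϕ]_M + 2·[μ]_M + [p]_M − [V]_M − 2·[λ]_M = −2·(0) + 2·(1) + (1) − (0) − 2·(0) = 3
  L: −2·[ϕ]_L + 2·[μ]_L + [p]_L − [V]_L − 2·[λ]_L = −2·(-2) + 2·(-1) + (-1) − (3) − 2·(2) = -6
  T: −2·[ϕ]_T + 2·[μ]_T + [p]_T − [V]_T − 2·[λ]_T = −2·(-1) + 2·(-1) + (-2) − (0) − 2·(-1) = 0
Net dimensions [M³ L⁻⁶] ≠ [1] — not dimensionless.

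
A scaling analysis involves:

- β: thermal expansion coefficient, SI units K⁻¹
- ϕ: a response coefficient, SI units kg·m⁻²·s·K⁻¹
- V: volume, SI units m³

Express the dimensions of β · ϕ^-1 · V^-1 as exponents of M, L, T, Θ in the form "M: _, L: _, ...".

M: -1, L: -1, T: -1, Θ: 0

Collect each base-dimension exponent across the product:
  M: (0) − (1) − (0) = -1
  L: (0) − (-2) − (3) = -1
  T: (0) − (1) − (0) = -1
  Θ: (-1) − (-1) − (0) = 0
So the dimensions are [M⁻¹ L⁻¹ T⁻¹].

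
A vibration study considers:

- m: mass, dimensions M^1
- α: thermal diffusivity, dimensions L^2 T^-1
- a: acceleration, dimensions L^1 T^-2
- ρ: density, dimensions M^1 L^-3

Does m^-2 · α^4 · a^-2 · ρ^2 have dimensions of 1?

yes

Sum the exponent of each base dimension across the product:
  M: −2·[m]_M + 4·[α]_M − 2·[a]_M + 2·[ρ]_M = −2·(1) + 4·(0) − 2·(0) + 2·(1) = 0
  L: −2·[m]_L + 4·[α]_L − 2·[a]_L + 2·[ρ]_L = −2·(0) + 4·(2) − 2·(1) + 2·(-3) = 0
  T: −2·[m]_T + 4·[α]_T − 2·[a]_T + 2·[ρ]_T = −2·(0) + 4·(-1) − 2·(-2) + 2·(0) = 0
All base exponents vanish — dimensionless.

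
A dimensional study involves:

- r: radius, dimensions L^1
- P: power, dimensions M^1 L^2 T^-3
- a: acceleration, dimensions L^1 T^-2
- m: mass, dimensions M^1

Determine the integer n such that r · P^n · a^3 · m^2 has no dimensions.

Balance the M exponent: (1)·n from P, plus (0) + 3·(0) + 2·(1) = 2 from the rest, must sum to zero.
n + 2 = 0, so n = -2.

-2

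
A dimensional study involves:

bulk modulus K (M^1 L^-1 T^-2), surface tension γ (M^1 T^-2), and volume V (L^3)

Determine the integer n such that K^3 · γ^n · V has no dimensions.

-3

Balance the M exponent: (1)·n from γ, plus 3·(1) + (0) = 3 from the rest, must sum to zero.
n + 3 = 0, so n = -3.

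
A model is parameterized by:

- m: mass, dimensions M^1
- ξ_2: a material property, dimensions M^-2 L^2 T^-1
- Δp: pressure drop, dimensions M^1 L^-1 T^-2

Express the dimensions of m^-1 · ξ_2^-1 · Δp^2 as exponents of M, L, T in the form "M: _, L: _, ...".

Collect each base-dimension exponent across the product:
  M: −(1) − (-2) + 2·(1) = 3
  L: −(0) − (2) + 2·(-1) = -4
  T: −(0) − (-1) + 2·(-2) = -3
So the dimensions are [M³ L⁻⁴ T⁻³].

M: 3, L: -4, T: -3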